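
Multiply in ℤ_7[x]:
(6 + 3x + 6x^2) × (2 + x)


Expand and collect like terms; reduce coefficients mod 7:
x^0: 6·2 = 12 ≡ 5 (mod 7)
x^1: 6·1 + 3·2 = 12 ≡ 5 (mod 7)
x^2: 3·1 + 6·2 = 15 ≡ 1 (mod 7)
x^3: 6·1 = 6 ≡ 6 (mod 7)
Result: 5 + 5x + x^2 + 6x^3

f · g = 5 + 5x + x^2 + 6x^3


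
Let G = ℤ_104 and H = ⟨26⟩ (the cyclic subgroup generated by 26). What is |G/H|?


|⟨26⟩| = n / gcd(26, 104) = 104 / 26 = 4
H is normal (ℤ_104 is abelian).
|G/H| = |G| / |H| = 104 / 4 = 26

|G/H| = 26


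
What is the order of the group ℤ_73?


ℤ_n has n elements.

|ℤ_73| = 73


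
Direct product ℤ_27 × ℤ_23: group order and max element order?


|ℤ_27 × ℤ_23| = 27 × 23 = 621
Max element order = lcm(27,23) = 621
Cyclic? Yes (gcd=1)

|ℤ_27×ℤ_23| = 621, max element order = 621


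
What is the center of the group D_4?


Z(G) = {g ∈ G | gx = xg for all x ∈ G}
For even n, Z(D_n) = {e, r^(n/2)}: the 180° rotation r^2 commutes with every reflection and rotation

Z(D_4) = {e, r^2}


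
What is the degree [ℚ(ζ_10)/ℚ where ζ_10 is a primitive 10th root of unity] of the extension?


[ℚ(ζ_n):ℚ] = deg Φ_n(x) = φ(n). Here φ(10) = 4

[ℚ(ζ_10)/ℚ where ζ_10 is a primitive 10th root of unity] = 4


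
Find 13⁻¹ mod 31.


Use the extended Euclidean algorithm to write 1 = 13·s + 31·t; then s mod 31 is the inverse.
Euclidean algorithm:
  13 = 0·31 + 13
  31 = 2·13 + 5
  13 = 2·5 + 3
  5 = 1·3 + 2
  3 = 1·2 + 1
  2 = 2·1 + 0
gcd(13,31) = 1
Back-substitution gives: 13·(12) + 31·(-5) = 1
So 13⁻¹ ≡ 12 ≡ 12 (mod 31)
Check: 13 × 12 = 156 ≡ 1 (mod 31) ✓

13⁻¹ ≡ 12 (mod 31)


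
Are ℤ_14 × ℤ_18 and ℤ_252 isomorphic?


Comparing ℤ_14 × ℤ_18 and ℤ_252:
gcd(14,18) = 2 ≠ 1. Max element order in ℤ_14×ℤ_18 is lcm(14,18) = 126 < 252, so it has no element of order 252

No, ℤ_14 × ℤ_18 ≇ ℤ_252


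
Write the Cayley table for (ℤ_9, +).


Elements: {0, 1, 2, 3, 4, 5, 6, 7, 8}
Operation: addition mod 9
Entry (a, b) = (a + b) mod 9

Cayley table:
  | 0 | 1 | 2 | 3 | 4 | 5 | 6 | 7 | 8
0 | 0 | 1 | 2 | 3 | 4 | 5 | 6 | 7 | 8
1 | 1 | 2 | 3 | 4 | 5 | 6 | 7 | 8 | 0
2 | 2 | 3 | 4 | 5 | 6 | 7 | 8 | 0 | 1
3 | 3 | 4 | 5 | 6 | 7 | 8 | 0 | 1 | 2
4 | 4 | 5 | 6 | 7 | 8 | 0 | 1 | 2 | 3
5 | 5 | 6 | 7 | 8 | 0 | 1 | 2 | 3 | 4
6 | 6 | 7 | 8 | 0 | 1 | 2 | 3 | 4 | 5
7 | 7 | 8 | 0 | 1 | 2 | 3 | 4 | 5 | 6
8 | 8 | 0 | 1 | 2 | 3 | 4 | 5 | 6 | 7


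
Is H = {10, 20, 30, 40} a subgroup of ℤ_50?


Subgroup test for H = {10, 20, 30, 40} in (ℤ_50, +):
(1) 0 ∈ H? No
(2) Closure: for all a,b ∈ H, (a+b) mod 50 ∈ H? No  [counterexample: 10 + 40 = 0 ∉ H]
(3) Inverses: for all a ∈ H, -a mod 50 ∈ H? Yes

No, H is not a subgroup of ℤ_50


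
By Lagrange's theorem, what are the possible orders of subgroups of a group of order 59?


Lagrange's theorem: |H| divides |G|
|G| = 59
Divisors of 59: 1, 59

Possible subgroup orders: {1, 59}


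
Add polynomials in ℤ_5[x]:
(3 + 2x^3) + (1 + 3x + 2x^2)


Add coefficients mod 5:
x^0: 3 + 1 = 4 (mod 5)
x^1: 0 + 3 = 3 (mod 5)
x^2: 0 + 2 = 2 (mod 5)
x^3: 2 + 0 = 2 (mod 5)
Result: 4 + 3x + 2x^2 + 2x^3

f + g = 4 + 3x + 2x^2 + 2x^3


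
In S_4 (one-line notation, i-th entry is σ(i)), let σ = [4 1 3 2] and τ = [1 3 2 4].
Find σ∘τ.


σ∘τ: apply τ first, then σ
1 →τ 1 →σ 4
2 →τ 3 →σ 3
3 →τ 2 →σ 1
4 →τ 4 →σ 2

σ∘τ = [4 3 1 2]


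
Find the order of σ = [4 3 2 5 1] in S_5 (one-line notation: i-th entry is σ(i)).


Cycle decomposition: (1 4 5) (2 3)
Cycle lengths: 3, 2
Order = lcm(3, 2) = 6

ord(σ) = 6


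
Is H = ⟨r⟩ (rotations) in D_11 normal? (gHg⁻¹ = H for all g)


H = ⟨r⟩ (rotations) in D_11
The rotation subgroup ⟨r⟩ has index 2 in D_11, so it is normal

Yes, normal subgroup


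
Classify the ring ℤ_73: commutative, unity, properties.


ℤ_73 is a commutative ring with unity 1; 73 is prime, so ℤ_73 is a field (hence an integral domain)
Commutative: Yes
Integral domain: Yes
Has unity: Yes

ℤ_73: Commutative=Yes, Unity=Yes


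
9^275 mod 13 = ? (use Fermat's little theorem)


Fermat's little theorem: if p is prime and gcd(a,p)=1, then a^(p-1) ≡ 1 (mod p)
p = 13 is prime, gcd(9,13) = 1
Reduce exponent: 275 mod 12 = 11
So 9^275 ≡ 9^11 (mod 13)
9^11 mod 13 = 3

9^275 ≡ 3 (mod 13)


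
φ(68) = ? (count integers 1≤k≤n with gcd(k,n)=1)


Factor n: 68 = 2^2 × 17
φ(n) = n · ∏(1 - 1/p) over distinct primes p | n
φ(68) = 68 · (1 - 1/2) · (1 - 1/17) = 32

φ(68) = 32


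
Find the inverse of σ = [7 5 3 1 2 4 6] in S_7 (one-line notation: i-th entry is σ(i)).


To find σ⁻¹, swap domain and range:
σ(1) = 7 → σ⁻¹(7) = 1
σ(2) = 5 → σ⁻¹(5) = 2
σ(3) = 3 → σ⁻¹(3) = 3
σ(4) = 1 → σ⁻¹(1) = 4
σ(5) = 2 → σ⁻¹(2) = 5
σ(6) = 4 → σ⁻¹(4) = 6
σ(7) = 6 → σ⁻¹(6) = 7

σ⁻¹ = [4 5 3 6 2 7 1]


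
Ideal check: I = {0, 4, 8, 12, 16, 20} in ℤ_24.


Check ideal conditions for I = {0, 4, 8, 12, 16, 20} in ℤ_24:
(1) I is an additive subgroup? Yes
(2) For r ∈ ℤ_24 and a ∈ I: r·a ∈ I? Yes

Yes, I is an ideal of ℤ_24


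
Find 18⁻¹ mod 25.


Use the extended Euclidean algorithm to write 1 = 18·s + 25·t; then s mod 25 is the inverse.
Euclidean algorithm:
  18 = 0·25 + 18
  25 = 1·18 + 7
  18 = 2·7 + 4
  7 = 1·4 + 3
  4 = 1·3 + 1
  3 = 3·1 + 0
gcd(18,25) = 1
Back-substitution gives: 18·(7) + 25·(-5) = 1
So 18⁻¹ ≡ 7 ≡ 7 (mod 25)
Check: 18 × 7 = 126 ≡ 1 (mod 25) ✓

18⁻¹ ≡ 7 (mod 25)


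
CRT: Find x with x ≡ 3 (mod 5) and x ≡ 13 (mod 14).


m₁ = 5, m₂ = 14, gcd = 1, so CRT applies. M = m₁·m₂ = 70
Let M₁ = M/m₁ = 14, M₂ = M/m₂ = 5
Find y₁ ≡ M₁⁻¹ (mod m₁): 14⁻¹ ≡ 4 (mod 5)
Find y₂ ≡ M₂⁻¹ (mod m₂): 5⁻¹ ≡ 3 (mod 14)
x = a₁·M₁·y₁ + a₂·M₂·y₂ = 3·14·4 + 13·5·3 = 363
Reduce mod 70: x ≡ 13
Check: 13 mod 5 = 3 ✓, 13 mod 14 = 13 ✓

x ≡ 13 (mod 70)


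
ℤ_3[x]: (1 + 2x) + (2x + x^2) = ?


Add coefficients mod 3:
x^0: 1 + 0 = 1 (mod 3)
x^1: 2 + 2 = 1 (mod 3)
x^2: 0 + 1 = 1 (mod 3)
Result: 1 + x + x^2

f + g = 1 + x + x^2


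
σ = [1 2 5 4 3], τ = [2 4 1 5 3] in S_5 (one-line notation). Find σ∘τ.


σ∘τ: apply τ first, then σ
1 →τ 2 →σ 2
2 →τ 4 →σ 4
3 →τ 1 →σ 1
4 →τ 5 →σ 3
5 →τ 3 →σ 5

σ∘τ = [2 4 1 3 5]


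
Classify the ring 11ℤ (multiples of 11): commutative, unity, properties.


11ℤ is a commutative ring under +,× but has no multiplicative identity (1 ∉ 11ℤ); it has no zero divisors, but without unity it is not an integral domain
Commutative: Yes
Integral domain: No
Has unity: No

11ℤ (multiples of 11): Commutative=Yes, Unity=No


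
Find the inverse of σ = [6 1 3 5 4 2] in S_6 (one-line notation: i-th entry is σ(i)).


To find σ⁻¹, swap domain and range:
σ(1) = 6 → σ⁻¹(6) = 1
σ(2) = 1 → σ⁻¹(1) = 2
σ(3) = 3 → σ⁻¹(3) = 3
σ(4) = 5 → σ⁻¹(5) = 4
σ(5) = 4 → σ⁻¹(4) = 5
σ(6) = 2 → σ⁻¹(2) = 6

σ⁻¹ = [2 6 3 5 4 1]


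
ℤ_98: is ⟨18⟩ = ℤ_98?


g generates ℤ_n iff gcd(g, n) = 1
gcd(18, 98) = 2
Since gcd = 2 ≠ 1, ⟨18⟩ has order 49 < 98, so 18 is not a generator.

No, 18 does not generate ℤ_98


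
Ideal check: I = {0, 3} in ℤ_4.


Check ideal conditions for I = {0, 3} in ℤ_4:
(1) I is an additive subgroup? No
(2) For r ∈ ℤ_4 and a ∈ I: r·a ∈ I? No  [counterexample: r=2, a=3, r·a mod 4 = 2 ∉ I]

No, I is not an ideal of ℤ_4


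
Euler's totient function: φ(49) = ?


Factor n: 49 = 7^2
φ(n) = n · ∏(1 - 1/p) over distinct primes p | n
φ(49) = 49 · (1 - 1/7) = 42

φ(49) = 42


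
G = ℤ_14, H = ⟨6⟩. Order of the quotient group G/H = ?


|⟨6⟩| = n / gcd(6, 14) = 14 / 2 = 7
H is normal (ℤ_14 is abelian).
|G/H| = |G| / |H| = 14 / 7 = 2

|G/H| = 2


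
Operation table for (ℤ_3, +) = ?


Elements: {0, 1, 2}
Operation: addition mod 3
Entry (a, b) = (a + b) mod 3

Cayley table:
  | 0 | 1 | 2
0 | 0 | 1 | 2
1 | 1 | 2 | 0
2 | 2 | 0 | 1


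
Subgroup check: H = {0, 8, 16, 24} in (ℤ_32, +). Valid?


Subgroup test for H = {0, 8, 16, 24} in (ℤ_32, +):
(1) 0 ∈ H? Yes
(2) Closure: for all a,b ∈ H, (a+b) mod 32 ∈ H? Yes
(3) Inverses: for all a ∈ H, -a mod 32 ∈ H? Yes

Yes, H is a subgroup of ℤ_32


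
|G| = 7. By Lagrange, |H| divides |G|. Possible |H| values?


Lagrange's theorem: |H| divides |G|
|G| = 7
Divisors of 7: 1, 7

Possible subgroup orders: {1, 7}


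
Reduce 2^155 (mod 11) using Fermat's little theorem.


Fermat's little theorem: if p is prime and gcd(a,p)=1, then a^(p-1) ≡ 1 (mod p)
p = 11 is prime, gcd(2,11) = 1
Reduce exponent: 155 mod 10 = 5
So 2^155 ≡ 2^5 (mod 11)
2^5 mod 11 = 10

2^155 ≡ 10 (mod 11)


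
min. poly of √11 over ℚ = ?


√11 satisfies x² - 11 = 0, irreducible over ℚ since 11 is squarefree

Minimal polynomial: x² - 11


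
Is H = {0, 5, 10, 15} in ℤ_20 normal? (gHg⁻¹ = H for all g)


H = {0, 5, 10, 15} in ℤ_20
ℤ_20 is abelian; every subgroup of an abelian group is normal

Yes, normal subgroup


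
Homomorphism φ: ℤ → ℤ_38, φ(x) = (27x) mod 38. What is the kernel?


Kernel = preimage of identity
ker(φ) = {x ∈ ℤ : 27x ≡ 0 (mod 38)}. gcd(27,38) = 1, so 27x ≡ 0 (mod 38) ⟺ x ≡ 0 (mod 38/1 = 38). Hence ker(φ) = 38ℤ

ker(φ) = 38ℤ


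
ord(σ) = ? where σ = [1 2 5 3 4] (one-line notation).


Cycle decomposition: (3 5 4)
Cycle lengths: 3
Order = lcm(3) = 3

ord(σ) = 3


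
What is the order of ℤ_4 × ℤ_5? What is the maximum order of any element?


|ℤ_4 × ℤ_5| = 4 × 5 = 20
Max element order = lcm(4,5) = 20
Cyclic? Yes (gcd=1)

|ℤ_4×ℤ_5| = 20, max element order = 20


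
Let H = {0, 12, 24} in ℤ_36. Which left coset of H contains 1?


1 + H = {1 + h (mod 36) : h ∈ H}
1+0=1, 1+12=13, 1+24=25

1 + H = {1, 13, 25}


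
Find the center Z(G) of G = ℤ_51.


Z(G) = {g ∈ G | gx = xg for all x ∈ G}
ℤ_51 is abelian, so Z(G) = G

Z(ℤ_51) = ℤ_51


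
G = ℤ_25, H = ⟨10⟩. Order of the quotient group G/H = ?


|⟨10⟩| = n / gcd(10, 25) = 25 / 5 = 5
H is normal (ℤ_25 is abelian).
|G/H| = |G| / |H| = 25 / 5 = 5

|G/H| = 5


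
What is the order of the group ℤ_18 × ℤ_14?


|A × B| = |A| · |B|
|ℤ_18 × ℤ_14| = 18 × 14 = 252

|ℤ_18 × ℤ_14| = 252


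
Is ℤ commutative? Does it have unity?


integers form a commutative ring with unity 1; no zero divisors
Commutative: Yes
Integral domain: Yes
Has unity: Yes

ℤ: Commutative=Yes, Unity=Yes


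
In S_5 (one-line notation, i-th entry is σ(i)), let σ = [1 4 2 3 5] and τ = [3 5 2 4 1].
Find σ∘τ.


σ∘τ: apply τ first, then σ
1 →τ 3 →σ 2
2 →τ 5 →σ 5
3 →τ 2 →σ 4
4 →τ 4 →σ 3
5 →τ 1 →σ 1

σ∘τ = [2 5 4 3 1]


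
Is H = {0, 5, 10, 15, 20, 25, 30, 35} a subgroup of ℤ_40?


Subgroup test for H = {0, 5, 10, 15, 20, 25, 30, 35} in (ℤ_40, +):
(1) 0 ∈ H? Yes
(2) Closure: for all a,b ∈ H, (a+b) mod 40 ∈ H? Yes
(3) Inverses: for all a ∈ H, -a mod 40 ∈ H? Yes

Yes, H is a subgroup of ℤ_40


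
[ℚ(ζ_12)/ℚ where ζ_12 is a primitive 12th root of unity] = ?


[ℚ(ζ_n):ℚ] = deg Φ_n(x) = φ(n). Here φ(12) = 4

[ℚ(ζ_12)/ℚ where ζ_12 is a primitive 12th root of unity] = 4


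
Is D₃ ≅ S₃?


Comparing D₃ and S₃:
Both are the unique non-abelian group of order 6

Yes, D₃ ≅ S₃


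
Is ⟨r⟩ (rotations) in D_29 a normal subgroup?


H = ⟨r⟩ (rotations) in D_29
The rotation subgroup ⟨r⟩ has index 2 in D_29, so it is normal

Yes, normal subgroup


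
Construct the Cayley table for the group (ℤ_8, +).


Elements: {0, 1, 2, 3, 4, 5, 6, 7}
Operation: addition mod 8
Entry (a, b) = (a + b) mod 8

Cayley table:
  | 0 | 1 | 2 | 3 | 4 | 5 | 6 | 7
0 | 0 | 1 | 2 | 3 | 4 | 5 | 6 | 7
1 | 1 | 2 | 3 | 4 | 5 | 6 | 7 | 0
2 | 2 | 3 | 4 | 5 | 6 | 7 | 0 | 1
3 | 3 | 4 | 5 | 6 | 7 | 0 | 1 | 2
4 | 4 | 5 | 6 | 7 | 0 | 1 | 2 | 3
5 | 5 | 6 | 7 | 0 | 1 | 2 | 3 | 4
6 | 6 | 7 | 0 | 1 | 2 | 3 | 4 | 5
7 | 7 | 0 | 1 | 2 | 3 | 4 | 5 | 6


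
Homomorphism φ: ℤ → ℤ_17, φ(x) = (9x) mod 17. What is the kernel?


Kernel = preimage of identity
ker(φ) = {x ∈ ℤ : 9x ≡ 0 (mod 17)}. gcd(9,17) = 1, so 9x ≡ 0 (mod 17) ⟺ x ≡ 0 (mod 17/1 = 17). Hence ker(φ) = 17ℤ

ker(φ) = 17ℤ


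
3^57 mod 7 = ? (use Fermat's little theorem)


Fermat's little theorem: if p is prime and gcd(a,p)=1, then a^(p-1) ≡ 1 (mod p)
p = 7 is prime, gcd(3,7) = 1
Reduce exponent: 57 mod 6 = 3
So 3^57 ≡ 3^3 (mod 7)
3^3 mod 7 = 6

3^57 ≡ 6 (mod 7)


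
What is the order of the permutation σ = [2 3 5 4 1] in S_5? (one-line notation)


Cycle decomposition: (1 2 3 5)
Cycle lengths: 4
Order = lcm(4) = 4

ord(σ) = 4


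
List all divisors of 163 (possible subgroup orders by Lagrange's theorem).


Lagrange's theorem: |H| divides |G|
|G| = 163
Divisors of 163: 1, 163

Possible subgroup orders: {1, 163}


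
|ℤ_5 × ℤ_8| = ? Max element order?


|ℤ_5 × ℤ_8| = 5 × 8 = 40
Max element order = lcm(5,8) = 40
Cyclic? Yes (gcd=1)

|ℤ_5×ℤ_8| = 40, max element order = 40


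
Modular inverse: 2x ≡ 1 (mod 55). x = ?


Use the extended Euclidean algorithm to write 1 = 2·s + 55·t; then s mod 55 is the inverse.
Euclidean algorithm:
  2 = 0·55 + 2
  55 = 27·2 + 1
  2 = 2·1 + 0
gcd(2,55) = 1
Back-substitution gives: 2·(-27) + 55·(1) = 1
So 2⁻¹ ≡ -27 ≡ 28 (mod 55)
Check: 2 × 28 = 56 ≡ 1 (mod 55) ✓

2⁻¹ ≡ 28 (mod 55)


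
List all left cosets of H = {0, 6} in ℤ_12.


H = {0, 6}, |H| = 2
Number of cosets = |G|/|H| = 12/2 = 6
0 + H = {0, 6}
1 + H = {1, 7}
2 + H = {2, 8}
3 + H = {3, 9}
4 + H = {4, 10}
5 + H = {5, 11}

Cosets: 0+H={0,6}; 1+H={1,7}; 2+H={2,8}; 3+H={3,9}; 4+H={4,10}; 5+H={5,11}


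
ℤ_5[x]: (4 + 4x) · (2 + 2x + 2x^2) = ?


Expand and collect like terms; reduce coefficients mod 5:
x^0: 4·2 = 8 ≡ 3 (mod 5)
x^1: 4·2 + 4·2 = 16 ≡ 1 (mod 5)
x^2: 4·2 + 4·2 = 16 ≡ 1 (mod 5)
x^3: 4·2 = 8 ≡ 3 (mod 5)
Result: 3 + x + x^2 + 3x^3

f · g = 3 + x + x^2 + 3x^3


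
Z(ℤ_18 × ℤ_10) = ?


Z(G) = {g ∈ G | gx = xg for all x ∈ G}
Direct product of abelian groups is abelian, so Z(G) = G

Z(ℤ_18 × ℤ_10) = ℤ_18 × ℤ_10


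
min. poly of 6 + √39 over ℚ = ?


Let α = 6 + √39. Then α - 6 = √39, so (α - 6)² = 39, giving α² - 12α - 3 = 0. Degree 2 and α ∉ ℚ, so this is the minimal polynomial.

Minimal polynomial: x² - 12x - 3


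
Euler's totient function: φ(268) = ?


Factor n: 268 = 2^2 × 67
φ(n) = n · ∏(1 - 1/p) over distinct primes p | n
φ(268) = 268 · (1 - 1/2) · (1 - 1/67) = 132

φ(268) = 132


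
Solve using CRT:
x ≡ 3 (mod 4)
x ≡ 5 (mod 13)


m₁ = 4, m₂ = 13, gcd = 1, so CRT applies. M = m₁·m₂ = 52
Let M₁ = M/m₁ = 13, M₂ = M/m₂ = 4
Find y₁ ≡ M₁⁻¹ (mod m₁): 13⁻¹ ≡ 1 (mod 4)
Find y₂ ≡ M₂⁻¹ (mod m₂): 4⁻¹ ≡ 10 (mod 13)
x = a₁·M₁·y₁ + a₂·M₂·y₂ = 3·13·1 + 5·4·10 = 239
Reduce mod 52: x ≡ 31
Check: 31 mod 4 = 3 ✓, 31 mod 13 = 5 ✓

x ≡ 31 (mod 52)


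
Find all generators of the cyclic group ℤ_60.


g generates ℤ_n iff gcd(g,n) = 1
Prime factors of 60: 2, 3, 5
Generators are g ∈ {1,...,59} not divisible by any of these primes.
Generators: {1, 7, 11, 13, 17, 19, 23, 29, 31, 37, 41, 43, 47, 49, 53, 59}
Number of generators = φ(60) = 16

Generators of ℤ_60 = {1, 7, 11, 13, 17, 19, 23, 29, 31, 37, 41, 43, 47, 49, 53, 59}


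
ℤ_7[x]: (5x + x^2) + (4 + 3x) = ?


Add coefficients mod 7:
x^0: 0 + 4 = 4 (mod 7)
x^1: 5 + 3 = 1 (mod 7)
x^2: 1 + 0 = 1 (mod 7)
Result: 4 + x + x^2

f + g = 4 + x + x^2


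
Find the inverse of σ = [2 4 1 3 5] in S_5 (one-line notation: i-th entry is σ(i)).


To find σ⁻¹, swap domain and range:
σ(1) = 2 → σ⁻¹(2) = 1
σ(2) = 4 → σ⁻¹(4) = 2
σ(3) = 1 → σ⁻¹(1) = 3
σ(4) = 3 → σ⁻¹(3) = 4
σ(5) = 5 → σ⁻¹(5) = 5

σ⁻¹ = [3 1 4 2 5]


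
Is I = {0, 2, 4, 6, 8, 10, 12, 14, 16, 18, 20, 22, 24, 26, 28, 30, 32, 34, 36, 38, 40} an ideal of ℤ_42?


Check ideal conditions for I = {0, 2, 4, 6, 8, 10, 12, 14, 16, 18, 20, 22, 24, 26, 28, 30, 32, 34, 36, 38, 40} in ℤ_42:
(1) I is an additive subgroup? Yes
(2) For r ∈ ℤ_42 and a ∈ I: r·a ∈ I? Yes

Yes, I is an ideal of ℤ_42


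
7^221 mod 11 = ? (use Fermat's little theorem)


Fermat's little theorem: if p is prime and gcd(a,p)=1, then a^(p-1) ≡ 1 (mod p)
p = 11 is prime, gcd(7,11) = 1
Reduce exponent: 221 mod 10 = 1
So 7^221 ≡ 7^1 (mod 11)
7^1 mod 11 = 7

7^221 ≡ 7 (mod 11)


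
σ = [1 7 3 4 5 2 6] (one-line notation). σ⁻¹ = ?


To find σ⁻¹, swap domain and range:
σ(1) = 1 → σ⁻¹(1) = 1
σ(2) = 7 → σ⁻¹(7) = 2
σ(3) = 3 → σ⁻¹(3) = 3
σ(4) = 4 → σ⁻¹(4) = 4
σ(5) = 5 → σ⁻¹(5) = 5
σ(6) = 2 → σ⁻¹(2) = 6
σ(7) = 6 → σ⁻¹(6) = 7

σ⁻¹ = [1 6 3 4 5 7 2]


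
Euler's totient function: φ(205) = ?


Factor n: 205 = 5 × 41
φ(n) = n · ∏(1 - 1/p) over distinct primes p | n
φ(205) = 205 · (1 - 1/5) · (1 - 1/41) = 160

φ(205) = 160


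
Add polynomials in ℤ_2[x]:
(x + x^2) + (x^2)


Add coefficients mod 2:
x^0: 0 + 0 = 0 (mod 2)
x^1: 1 + 0 = 1 (mod 2)
x^2: 1 + 1 = 0 (mod 2)
Result: x

f + g = x


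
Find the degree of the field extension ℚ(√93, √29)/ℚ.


[ℚ(√93,√29):ℚ] = [ℚ(√93,√29):ℚ(√93)]·[ℚ(√93):ℚ] = 2·2 = 4

[ℚ(√93, √29)/ℚ] = 4


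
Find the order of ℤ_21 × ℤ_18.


|A × B| = |A| · |B|
|ℤ_21 × ℤ_18| = 21 × 18 = 378

|ℤ_21 × ℤ_18| = 378


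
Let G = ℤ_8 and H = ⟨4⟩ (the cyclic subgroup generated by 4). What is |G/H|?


|⟨4⟩| = n / gcd(4, 8) = 8 / 4 = 2
H is normal (ℤ_8 is abelian).
|G/H| = |G| / |H| = 8 / 2 = 4

|G/H| = 4


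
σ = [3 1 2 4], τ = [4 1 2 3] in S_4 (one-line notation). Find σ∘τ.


σ∘τ: apply τ first, then σ
1 →τ 4 →σ 4
2 →τ 1 →σ 3
3 →τ 2 →σ 1
4 →τ 3 →σ 2

σ∘τ = [4 3 1 2]


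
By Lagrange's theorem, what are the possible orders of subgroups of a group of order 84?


Lagrange's theorem: |H| divides |G|
|G| = 84
Divisors of 84: 1, 2, 3, 4, 6, 7, 12, 14, 21, 28, 42, 84

Possible subgroup orders: {1, 2, 3, 4, 6, 7, 12, 14, 21, 28, 42, 84}


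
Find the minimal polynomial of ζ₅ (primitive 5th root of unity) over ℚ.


ζ₅ is a root of Φ₅(x) = x⁴ + x³ + x² + x + 1, irreducible over ℚ

Minimal polynomial: x⁴ + x³ + x² + x + 1


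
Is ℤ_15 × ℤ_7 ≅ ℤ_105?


Comparing ℤ_15 × ℤ_7 and ℤ_105:
gcd(15,7) = 1, so ℤ_15 × ℤ_7 ≅ ℤ_105 (CRT)

Yes, ℤ_15 × ℤ_7 ≅ ℤ_105


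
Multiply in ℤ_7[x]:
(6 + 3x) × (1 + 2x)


Expand and collect like terms; reduce coefficients mod 7:
x^0: 6·1 = 6 ≡ 6 (mod 7)
x^1: 6·2 + 3·1 = 15 ≡ 1 (mod 7)
x^2: 3·2 = 6 ≡ 6 (mod 7)
Result: 6 + x + 6x^2

f · g = 6 + x + 6x^2


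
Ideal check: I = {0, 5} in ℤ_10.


Check ideal conditions for I = {0, 5} in ℤ_10:
(1) I is an additive subgroup? Yes
(2) For r ∈ ℤ_10 and a ∈ I: r·a ∈ I? Yes

Yes, I is an ideal of ℤ_10


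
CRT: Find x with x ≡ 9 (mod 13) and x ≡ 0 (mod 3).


m₁ = 13, m₂ = 3, gcd = 1, so CRT applies. M = m₁·m₂ = 39
Let M₁ = M/m₁ = 3, M₂ = M/m₂ = 13
Find y₁ ≡ M₁⁻¹ (mod m₁): 3⁻¹ ≡ 9 (mod 13)
Find y₂ ≡ M₂⁻¹ (mod m₂): 13⁻¹ ≡ 1 (mod 3)
x = a₁·M₁·y₁ + a₂·M₂·y₂ = 9·3·9 + 0·13·1 = 243
Reduce mod 39: x ≡ 9
Check: 9 mod 13 = 9 ✓, 9 mod 3 = 0 ✓

x ≡ 9 (mod 39)


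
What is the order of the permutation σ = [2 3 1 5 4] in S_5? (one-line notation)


Cycle decomposition: (1 2 3) (4 5)
Cycle lengths: 3, 2
Order = lcm(3, 2) = 6

ord(σ) = 6


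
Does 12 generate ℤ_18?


g generates ℤ_n iff gcd(g, n) = 1
gcd(12, 18) = 6
Since gcd = 6 ≠ 1, ⟨12⟩ has order 3 < 18, so 12 is not a generator.

No, 12 does not generate ℤ_18


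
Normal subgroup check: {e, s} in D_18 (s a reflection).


H = {e, s} in D_18 (s a reflection)
r·s·r⁻¹ = sr⁻² ≠ s for n ≥ 3, so {e, s} is not closed under conjugation

No, not a normal subgroup


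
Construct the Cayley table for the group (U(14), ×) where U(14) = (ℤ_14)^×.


Elements: {1, 3, 5, 9, 11, 13}
Operation: multiplication mod 14
Entry (a, b) = (a × b) mod 14

Cayley table:
   |  1 |  3 |  5 |  9 | 11 | 13
 1 |  1 |  3 |  5 |  9 | 11 | 13
 3 |  3 |  9 |  1 | 13 |  5 | 11
 5 |  5 |  1 | 11 |  3 | 13 |  9
 9 |  9 | 13 |  3 | 11 |  1 |  5
11 | 11 |  5 | 13 |  1 |  9 |  3
13 | 13 | 11 |  9 |  5 |  3 |  1


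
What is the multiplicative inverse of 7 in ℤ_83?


Use the extended Euclidean algorithm to write 1 = 7·s + 83·t; then s mod 83 is the inverse.
Euclidean algorithm:
  7 = 0·83 + 7
  83 = 11·7 + 6
  7 = 1·6 + 1
  6 = 6·1 + 0
gcd(7,83) = 1
Back-substitution gives: 7·(12) + 83·(-1) = 1
So 7⁻¹ ≡ 12 ≡ 12 (mod 83)
Check: 7 × 12 = 84 ≡ 1 (mod 83) ✓

7⁻¹ ≡ 12 (mod 83)


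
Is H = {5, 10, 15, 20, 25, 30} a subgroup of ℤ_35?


Subgroup test for H = {5, 10, 15, 20, 25, 30} in (ℤ_35, +):
(1) 0 ∈ H? No
(2) Closure: for all a,b ∈ H, (a+b) mod 35 ∈ H? No  [counterexample: 5 + 30 = 0 ∉ H]
(3) Inverses: for all a ∈ H, -a mod 35 ∈ H? Yes

No, H is not a subgroup of ℤ_35


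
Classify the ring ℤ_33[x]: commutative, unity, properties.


ℤ_33 has zero divisors (3·11 ≡ 0), and these lift to constant zero divisors in ℤ_33[x]; so not an integral domain
Commutative: Yes
Integral domain: No
Has unity: Yes

ℤ_33[x]: Commutative=Yes, Unity=Yes


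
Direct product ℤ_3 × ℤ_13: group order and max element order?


|ℤ_3 × ℤ_13| = 3 × 13 = 39
Max element order = lcm(3,13) = 39
Cyclic? Yes (gcd=1)

|ℤ_3×ℤ_13| = 39, max element order = 39


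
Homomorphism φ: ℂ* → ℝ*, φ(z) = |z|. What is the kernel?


Kernel = preimage of identity
ker(φ) = {z ∈ ℂ* | |z| = 1} = unit circle S¹

ker(φ) = S¹ (unit circle)


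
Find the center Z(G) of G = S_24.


Z(G) = {g ∈ G | gx = xg for all x ∈ G}
S_n is non-abelian for n ≥ 3; Z(S_24) is trivial

Z(S_24) = {e}


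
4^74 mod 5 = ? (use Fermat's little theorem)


Fermat's little theorem: if p is prime and gcd(a,p)=1, then a^(p-1) ≡ 1 (mod p)
p = 5 is prime, gcd(4,5) = 1
Reduce exponent: 74 mod 4 = 2
So 4^74 ≡ 4^2 (mod 5)
4^2 mod 5 = 1

4^74 ≡ 1 (mod 5)


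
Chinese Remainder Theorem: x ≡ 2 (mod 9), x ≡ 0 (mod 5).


m₁ = 9, m₂ = 5, gcd = 1, so CRT applies. M = m₁·m₂ = 45
Let M₁ = M/m₁ = 5, M₂ = M/m₂ = 9
Find y₁ ≡ M₁⁻¹ (mod m₁): 5⁻¹ ≡ 2 (mod 9)
Find y₂ ≡ M₂⁻¹ (mod m₂): 9⁻¹ ≡ 4 (mod 5)
x = a₁·M₁·y₁ + a₂·M₂·y₂ = 2·5·2 + 0·9·4 = 20
Reduce mod 45: x ≡ 20
Check: 20 mod 9 = 2 ✓, 20 mod 5 = 0 ✓

x ≡ 20 (mod 45)


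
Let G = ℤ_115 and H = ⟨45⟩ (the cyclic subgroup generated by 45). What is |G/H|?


|⟨45⟩| = n / gcd(45, 115) = 115 / 5 = 23
H is normal (ℤ_115 is abelian).
|G/H| = |G| / |H| = 115 / 23 = 5

|G/H| = 5


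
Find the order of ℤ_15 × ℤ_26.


|A × B| = |A| · |B|
|ℤ_15 × ℤ_26| = 15 × 26 = 390

|ℤ_15 × ℤ_26| = 390


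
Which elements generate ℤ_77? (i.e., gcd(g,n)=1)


g generates ℤ_n iff gcd(g,n) = 1
Prime factors of 77: 7, 11
Generators are g ∈ {1,...,76} not divisible by any of these primes.
Generators: {1, 2, 3, 4, 5, 6, 8, 9, 10, 12, 13, 15, 16, 17, 18, 19, 20, 23, 24, 25, 26, 27, 29, 30, 31, 32, 34, 36, 37, 38, 39, 40, 41, 43, 45, 46, 47, 48, 50, 51, 52, 53, 54, 57, 58, 59, 60, 61, 62, 64, 65, 67, 68, 69, 71, 72, 73, 74, 75, 76}
Number of generators = φ(77) = 60

Generators of ℤ_77 = {1, 2, 3, 4, 5, 6, 8, 9, 10, 12, 13, 15, 16, 17, 18, 19, 20, 23, 24, 25, 26, 27, 29, 30, 31, 32, 34, 36, 37, 38, 39, 40, 41, 43, 45, 46, 47, 48, 50, 51, 52, 53, 54, 57, 58, 59, 60, 61, 62, 64, 65, 67, 68, 69, 71, 72, 73, 74, 75, 76}


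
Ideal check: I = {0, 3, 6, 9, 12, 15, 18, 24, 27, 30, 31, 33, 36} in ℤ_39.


Check ideal conditions for I = {0, 3, 6, 9, 12, 15, 18, 24, 27, 30, 31, 33, 36} in ℤ_39:
(1) I is an additive subgroup? No
(2) For r ∈ ℤ_39 and a ∈ I: r·a ∈ I? No  [counterexample: r=2, a=30, r·a mod 39 = 21 ∉ I]

No, I is not an ideal of ℤ_39


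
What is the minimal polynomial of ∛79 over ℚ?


∛79 satisfies x³ - 79 = 0, irreducible over ℚ (no rational root; 79 is not a perfect cube)

Minimal polynomial: x³ - 79


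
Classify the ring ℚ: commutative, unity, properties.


ℚ is a field: commutative, has unity, every nonzero element is a unit (hence an integral domain)
Commutative: Yes
Integral domain: Yes
Has unity: Yes

ℚ: Commutative=Yes, Unity=Yes


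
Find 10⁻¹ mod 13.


Use the extended Euclidean algorithm to write 1 = 10·s + 13·t; then s mod 13 is the inverse.
Euclidean algorithm:
  10 = 0·13 + 10
  13 = 1·10 + 3
  10 = 3·3 + 1
  3 = 3·1 + 0
gcd(10,13) = 1
Back-substitution gives: 10·(4) + 13·(-3) = 1
So 10⁻¹ ≡ 4 ≡ 4 (mod 13)
Check: 10 × 4 = 40 ≡ 1 (mod 13) ✓

10⁻¹ ≡ 4 (mod 13)


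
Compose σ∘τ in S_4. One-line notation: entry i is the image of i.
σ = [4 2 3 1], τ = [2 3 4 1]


σ∘τ: apply τ first, then σ
1 →τ 2 →σ 2
2 →τ 3 →σ 3
3 →τ 4 →σ 1
4 →τ 1 →σ 4

σ∘τ = [2 3 1 4]


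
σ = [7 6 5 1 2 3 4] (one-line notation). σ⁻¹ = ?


To find σ⁻¹, swap domain and range:
σ(1) = 7 → σ⁻¹(7) = 1
σ(2) = 6 → σ⁻¹(6) = 2
σ(3) = 5 → σ⁻¹(5) = 3
σ(4) = 1 → σ⁻¹(1) = 4
σ(5) = 2 → σ⁻¹(2) = 5
σ(6) = 3 → σ⁻¹(3) = 6
σ(7) = 4 → σ⁻¹(4) = 7

σ⁻¹ = [4 5 6 7 3 2 1]


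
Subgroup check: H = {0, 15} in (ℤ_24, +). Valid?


Subgroup test for H = {0, 15} in (ℤ_24, +):
(1) 0 ∈ H? Yes
(2) Closure: for all a,b ∈ H, (a+b) mod 24 ∈ H? No  [counterexample: 15 + 15 = 6 ∉ H]
(3) Inverses: for all a ∈ H, -a mod 24 ∈ H? No

No, H is not a subgroup of ℤ_24


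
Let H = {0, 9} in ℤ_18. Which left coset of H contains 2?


2 + H = {2 + h (mod 18) : h ∈ H}
2+0=2, 2+9=11

2 + H = {2, 11}


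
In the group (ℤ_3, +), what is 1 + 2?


Operation: addition mod 3
1 + 2 = (a + b) mod 3 with a = 1, b = 2

1 + 2 = 0


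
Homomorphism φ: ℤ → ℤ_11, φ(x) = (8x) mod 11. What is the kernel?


Kernel = preimage of identity
ker(φ) = {x ∈ ℤ : 8x ≡ 0 (mod 11)}. gcd(8,11) = 1, so 8x ≡ 0 (mod 11) ⟺ x ≡ 0 (mod 11/1 = 11). Hence ker(φ) = 11ℤ

ker(φ) = 11ℤ


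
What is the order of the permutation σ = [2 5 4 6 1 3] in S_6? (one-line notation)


Cycle decomposition: (1 2 5) (3 4 6)
Cycle lengths: 3, 3
Order = lcm(3, 3) = 3

ord(σ) = 3


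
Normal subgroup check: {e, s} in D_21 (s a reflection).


H = {e, s} in D_21 (s a reflection)
r·s·r⁻¹ = sr⁻² ≠ s for n ≥ 3, so {e, s} is not closed under conjugation

No, not a normal subgroup


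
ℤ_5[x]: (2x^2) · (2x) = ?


Expand and collect like terms; reduce coefficients mod 5:
x^0: 0·0 = 0 ≡ 0 (mod 5)
x^1: 0·2 + 0·0 = 0 ≡ 0 (mod 5)
x^2: 0·2 + 2·0 = 0 ≡ 0 (mod 5)
x^3: 2·2 = 4 ≡ 4 (mod 5)
Result: 4x^3

f · g = 4x^3


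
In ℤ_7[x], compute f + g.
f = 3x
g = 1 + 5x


Add coefficients mod 7:
x^0: 0 + 1 = 1 (mod 7)
x^1: 3 + 5 = 1 (mod 7)
Result: 1 + x

f + g = 1 + x


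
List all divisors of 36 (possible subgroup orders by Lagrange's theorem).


Lagrange's theorem: |H| divides |G|
|G| = 36
Divisors of 36: 1, 2, 3, 4, 6, 9, 12, 18, 36

Possible subgroup orders: {1, 2, 3, 4, 6, 9, 12, 18, 36}


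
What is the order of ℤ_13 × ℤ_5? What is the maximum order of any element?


|ℤ_13 × ℤ_5| = 13 × 5 = 65
Max element order = lcm(13,5) = 65
Cyclic? Yes (gcd=1)

|ℤ_13×ℤ_5| = 65, max element order = 65


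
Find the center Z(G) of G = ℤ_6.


Z(G) = {g ∈ G | gx = xg for all x ∈ G}
ℤ_6 is abelian, so Z(G) = G

Z(ℤ_6) = ℤ_6


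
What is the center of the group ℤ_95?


Z(G) = {g ∈ G | gx = xg for all x ∈ G}
ℤ_95 is abelian, so Z(G) = G

Z(ℤ_95) = ℤ_95


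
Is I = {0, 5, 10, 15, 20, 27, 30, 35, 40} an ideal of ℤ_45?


Check ideal conditions for I = {0, 5, 10, 15, 20, 27, 30, 35, 40} in ℤ_45:
(1) I is an additive subgroup? No
(2) For r ∈ ℤ_45 and a ∈ I: r·a ∈ I? No  [counterexample: r=2, a=27, r·a mod 45 = 9 ∉ I]

No, I is not an ideal of ℤ_45


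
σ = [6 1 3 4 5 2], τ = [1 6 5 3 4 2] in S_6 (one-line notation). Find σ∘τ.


σ∘τ: apply τ first, then σ
1 →τ 1 →σ 6
2 →τ 6 →σ 2
3 →τ 5 →σ 5
4 →τ 3 →σ 3
5 →τ 4 →σ 4
6 →τ 2 →σ 1

σ∘τ = [6 2 5 3 4 1]


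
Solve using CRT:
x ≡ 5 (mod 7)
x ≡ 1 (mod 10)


m₁ = 7, m₂ = 10, gcd = 1, so CRT applies. M = m₁·m₂ = 70
Let M₁ = M/m₁ = 10, M₂ = M/m₂ = 7
Find y₁ ≡ M₁⁻¹ (mod m₁): 10⁻¹ ≡ 5 (mod 7)
Find y₂ ≡ M₂⁻¹ (mod m₂): 7⁻¹ ≡ 3 (mod 10)
x = a₁·M₁·y₁ + a₂·M₂·y₂ = 5·10·5 + 1·7·3 = 271
Reduce mod 70: x ≡ 61
Check: 61 mod 7 = 5 ✓, 61 mod 10 = 1 ✓

x ≡ 61 (mod 70)


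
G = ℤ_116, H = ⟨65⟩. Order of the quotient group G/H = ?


|⟨65⟩| = n / gcd(65, 116) = 116 / 1 = 116
H is normal (ℤ_116 is abelian).
|G/H| = |G| / |H| = 116 / 116 = 1

|G/H| = 1


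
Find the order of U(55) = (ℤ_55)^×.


U(n) is the group of units mod n; |U(n)| = φ(n)
|U(55)| = φ(55) = 40

|U(55) = (ℤ_55)^×| = 40


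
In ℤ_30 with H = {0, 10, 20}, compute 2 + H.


2 + H = {2 + h (mod 30) : h ∈ H}
2+0=2, 2+10=12, 2+20=22

2 + H = {2, 12, 22}


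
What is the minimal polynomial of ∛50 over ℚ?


∛50 satisfies x³ - 50 = 0, irreducible over ℚ (no rational root; 50 is not a perfect cube)

Minimal polynomial: x³ - 50


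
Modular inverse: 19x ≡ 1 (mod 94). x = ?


Use the extended Euclidean algorithm to write 1 = 19·s + 94·t; then s mod 94 is the inverse.
Euclidean algorithm:
  19 = 0·94 + 19
  94 = 4·19 + 18
  19 = 1·18 + 1
  18 = 18·1 + 0
gcd(19,94) = 1
Back-substitution gives: 19·(5) + 94·(-1) = 1
So 19⁻¹ ≡ 5 ≡ 5 (mod 94)
Check: 19 × 5 = 95 ≡ 1 (mod 94) ✓

19⁻¹ ≡ 5 (mod 94)


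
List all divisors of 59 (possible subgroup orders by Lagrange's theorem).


Lagrange's theorem: |H| divides |G|
|G| = 59
Divisors of 59: 1, 59

Possible subgroup orders: {1, 59}


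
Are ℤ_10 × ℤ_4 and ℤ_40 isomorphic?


Comparing ℤ_10 × ℤ_4 and ℤ_40:
gcd(10,4) = 2 ≠ 1. Max element order in ℤ_10×ℤ_4 is lcm(10,4) = 20 < 40, so it has no element of order 40

No, ℤ_10 × ℤ_4 ≇ ℤ_40


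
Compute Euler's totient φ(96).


Factor n: 96 = 2^5 × 3
φ(n) = n · ∏(1 - 1/p) over distinct primes p | n
φ(96) = 96 · (1 - 1/2) · (1 - 1/3) = 32

φ(96) = 32


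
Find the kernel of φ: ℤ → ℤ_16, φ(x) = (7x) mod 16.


Kernel = preimage of identity
ker(φ) = {x ∈ ℤ : 7x ≡ 0 (mod 16)}. gcd(7,16) = 1, so 7x ≡ 0 (mod 16) ⟺ x ≡ 0 (mod 16/1 = 16). Hence ker(φ) = 16ℤ

ker(φ) = 16ℤ


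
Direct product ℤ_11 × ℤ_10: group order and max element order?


|ℤ_11 × ℤ_10| = 11 × 10 = 110
Max element order = lcm(11,10) = 110
Cyclic? Yes (gcd=1)

|ℤ_11×ℤ_10| = 110, max element order = 110


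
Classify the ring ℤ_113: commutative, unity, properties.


ℤ_113 is a commutative ring with unity 1; 113 is prime, so ℤ_113 is a field (hence an integral domain)
Commutative: Yes
Integral domain: Yes
Has unity: Yes

ℤ_113: Commutative=Yes, Unity=Yes


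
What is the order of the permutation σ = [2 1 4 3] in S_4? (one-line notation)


Cycle decomposition: (1 2) (3 4)
Cycle lengths: 2, 2
Order = lcm(2, 2) = 2

ord(σ) = 2


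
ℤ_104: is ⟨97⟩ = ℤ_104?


g generates ℤ_n iff gcd(g, n) = 1
gcd(97, 104) = 1
Since gcd = 1, 97 is a generator.

Yes, 97 generates ℤ_104


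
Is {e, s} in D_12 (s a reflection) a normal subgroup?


H = {e, s} in D_12 (s a reflection)
r·s·r⁻¹ = sr⁻² ≠ s for n ≥ 3, so {e, s} is not closed under conjugation

No, not a normal subgroup


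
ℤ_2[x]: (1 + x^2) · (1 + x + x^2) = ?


Expand and collect like terms; reduce coefficients mod 2:
x^0: 1·1 = 1 ≡ 1 (mod 2)
x^1: 1·1 + 0·1 = 1 ≡ 1 (mod 2)
x^2: 1·1 + 0·1 + 1·1 = 2 ≡ 0 (mod 2)
x^3: 0·1 + 1·1 = 1 ≡ 1 (mod 2)
x^4: 1·1 = 1 ≡ 1 (mod 2)
Result: 1 + x + x^3 + x^4

f · g = 1 + x + x^3 + x^4


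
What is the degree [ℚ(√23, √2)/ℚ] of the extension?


[ℚ(√23,√2):ℚ] = [ℚ(√23,√2):ℚ(√23)]·[ℚ(√23):ℚ] = 2·2 = 4

[ℚ(√23, √2)/ℚ] = 4


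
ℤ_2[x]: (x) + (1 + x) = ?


Add coefficients mod 2:
x^0: 0 + 1 = 1 (mod 2)
x^1: 1 + 1 = 0 (mod 2)
Result: 1

f + g = 1


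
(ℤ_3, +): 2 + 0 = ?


Operation: addition mod 3
2 + 0 = (a + b) mod 3 with a = 2, b = 0

2 + 0 = 2


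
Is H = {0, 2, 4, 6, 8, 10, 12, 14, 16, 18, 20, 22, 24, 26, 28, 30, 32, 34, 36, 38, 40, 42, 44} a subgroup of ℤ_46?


Subgroup test for H = {0, 2, 4, 6, 8, 10, 12, 14, 16, 18, 20, 22, 24, 26, 28, 30, 32, 34, 36, 38, 40, 42, 44} in (ℤ_46, +):
(1) 0 ∈ H? Yes
(2) Closure: for all a,b ∈ H, (a+b) mod 46 ∈ H? Yes
(3) Inverses: for all a ∈ H, -a mod 46 ∈ H? Yes

Yes, H is a subgroup of ℤ_46


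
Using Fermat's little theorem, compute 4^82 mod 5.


Fermat's little theorem: if p is prime and gcd(a,p)=1, then a^(p-1) ≡ 1 (mod p)
p = 5 is prime, gcd(4,5) = 1
Reduce exponent: 82 mod 4 = 2
So 4^82 ≡ 4^2 (mod 5)
4^2 mod 5 = 1

4^82 ≡ 1 (mod 5)


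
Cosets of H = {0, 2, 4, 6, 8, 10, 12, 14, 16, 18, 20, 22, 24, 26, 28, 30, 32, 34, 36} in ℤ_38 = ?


H = {0, 2, 4, 6, 8, 10, 12, 14, 16, 18, 20, 22, 24, 26, 28, 30, 32, 34, 36}, |H| = 19
Number of cosets = |G|/|H| = 38/19 = 2
0 + H = {0, 2, 4, 6, 8, 10, 12, 14, 16, 18, 20, 22, 24, 26, 28, 30, 32, 34, 36}
1 + H = {1, 3, 5, 7, 9, 11, 13, 15, 17, 19, 21, 23, 25, 27, 29, 31, 33, 35, 37}

Cosets: 0+H={0,2,4,6,8,10,12,14,16,18,20,22,24,26,28,30,32,34,36}; 1+H={1,3,5,7,9,11,13,15,17,19,21,23,25,27,29,31,33,35,37}


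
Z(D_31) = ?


Z(G) = {g ∈ G | gx = xg for all x ∈ G}
For odd n, Z(D_n) = {e}: no nontrivial rotation commutes with all reflections

Z(D_31) = {e}


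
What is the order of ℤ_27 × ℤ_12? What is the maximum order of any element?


|ℤ_27 × ℤ_12| = 27 × 12 = 324
Max element order = lcm(27,12) = 108
Cyclic? No (gcd=3)

|ℤ_27×ℤ_12| = 324, max element order = 108


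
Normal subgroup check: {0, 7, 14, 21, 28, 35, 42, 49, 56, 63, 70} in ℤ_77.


H = {0, 7, 14, 21, 28, 35, 42, 49, 56, 63, 70} in ℤ_77
ℤ_77 is abelian; every subgroup of an abelian group is normal

Yes, normal subgroup


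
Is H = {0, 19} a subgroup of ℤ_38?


Subgroup test for H = {0, 19} in (ℤ_38, +):
(1) 0 ∈ H? Yes
(2) Closure: for all a,b ∈ H, (a+b) mod 38 ∈ H? Yes
(3) Inverses: for all a ∈ H, -a mod 38 ∈ H? Yes

Yes, H is a subgroup of ℤ_38


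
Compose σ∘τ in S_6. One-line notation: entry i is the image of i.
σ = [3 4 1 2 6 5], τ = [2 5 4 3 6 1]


σ∘τ: apply τ first, then σ
1 →τ 2 →σ 4
2 →τ 5 →σ 6
3 →τ 4 →σ 2
4 →τ 3 →σ 1
5 →τ 6 →σ 5
6 →τ 1 →σ 3

σ∘τ = [4 6 2 1 5 3]


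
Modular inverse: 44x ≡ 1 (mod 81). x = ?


Use the extended Euclidean algorithm to write 1 = 44·s + 81·t; then s mod 81 is the inverse.
Euclidean algorithm:
  44 = 0·81 + 44
  81 = 1·44 + 37
  44 = 1·37 + 7
  37 = 5·7 + 2
  7 = 3·2 + 1
  2 = 2·1 + 0
gcd(44,81) = 1
Back-substitution gives: 44·(35) + 81·(-19) = 1
So 44⁻¹ ≡ 35 ≡ 35 (mod 81)
Check: 44 × 35 = 1540 ≡ 1 (mod 81) ✓

44⁻¹ ≡ 35 (mod 81)


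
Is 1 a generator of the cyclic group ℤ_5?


g generates ℤ_n iff gcd(g, n) = 1
gcd(1, 5) = 1
Since gcd = 1, 1 is a generator.

Yes, 1 generates ℤ_5


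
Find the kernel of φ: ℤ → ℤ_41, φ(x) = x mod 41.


Kernel = preimage of identity
ker(φ) = {x ∈ ℤ : x ≡ 0 (mod 41)} = 41ℤ = {0, ±41, ±82, ...}

ker(φ) = 41ℤ


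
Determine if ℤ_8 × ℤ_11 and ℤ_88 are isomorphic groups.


Comparing ℤ_8 × ℤ_11 and ℤ_88:
gcd(8,11) = 1, so ℤ_8 × ℤ_11 ≅ ℤ_88 (CRT)

Yes, ℤ_8 × ℤ_11 ≅ ℤ_88


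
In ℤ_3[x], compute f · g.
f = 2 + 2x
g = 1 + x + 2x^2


Expand and collect like terms; reduce coefficients mod 3:
x^0: 2·1 = 2 ≡ 2 (mod 3)
x^1: 2·1 + 2·1 = 4 ≡ 1 (mod 3)
x^2: 2·2 + 2·1 = 6 ≡ 0 (mod 3)
x^3: 2·2 = 4 ≡ 1 (mod 3)
Result: 2 + x + x^3

f · g = 2 + x + x^3


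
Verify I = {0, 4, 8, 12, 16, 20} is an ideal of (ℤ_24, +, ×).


Check ideal conditions for I = {0, 4, 8, 12, 16, 20} in ℤ_24:
(1) I is an additive subgroup? Yes
(2) For r ∈ ℤ_24 and a ∈ I: r·a ∈ I? Yes

Yes, I is an ideal of ℤ_24


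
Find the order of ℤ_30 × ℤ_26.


|A × B| = |A| · |B|
|ℤ_30 × ℤ_26| = 30 × 26 = 780

|ℤ_30 × ℤ_26| = 780


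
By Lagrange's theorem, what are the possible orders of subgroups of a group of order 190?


Lagrange's theorem: |H| divides |G|
|G| = 190
Divisors of 190: 1, 2, 5, 10, 19, 38, 95, 190

Possible subgroup orders: {1, 2, 5, 10, 19, 38, 95, 190}


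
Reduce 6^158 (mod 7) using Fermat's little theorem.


Fermat's little theorem: if p is prime and gcd(a,p)=1, then a^(p-1) ≡ 1 (mod p)
p = 7 is prime, gcd(6,7) = 1
Reduce exponent: 158 mod 6 = 2
So 6^158 ≡ 6^2 (mod 7)
6^2 mod 7 = 1

6^158 ≡ 1 (mod 7)


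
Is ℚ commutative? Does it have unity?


ℚ is a field: commutative, has unity, every nonzero element is a unit (hence an integral domain)
Commutative: Yes
Integral domain: Yes
Has unity: Yes

ℚ: Commutative=Yes, Unity=Yes


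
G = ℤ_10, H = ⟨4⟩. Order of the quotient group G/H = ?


|⟨4⟩| = n / gcd(4, 10) = 10 / 2 = 5
H is normal (ℤ_10 is abelian).
|G/H| = |G| / |H| = 10 / 5 = 2

|G/H| = 2


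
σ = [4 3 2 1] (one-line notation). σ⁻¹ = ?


To find σ⁻¹, swap domain and range:
σ(1) = 4 → σ⁻¹(4) = 1
σ(2) = 3 → σ⁻¹(3) = 2
σ(3) = 2 → σ⁻¹(2) = 3
σ(4) = 1 → σ⁻¹(1) = 4

σ⁻¹ = [4 3 2 1]


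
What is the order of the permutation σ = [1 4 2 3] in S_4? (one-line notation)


Cycle decomposition: (2 4 3)
Cycle lengths: 3
Order = lcm(3) = 3

ord(σ) = 3


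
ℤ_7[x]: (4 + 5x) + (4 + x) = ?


Add coefficients mod 7:
x^0: 4 + 4 = 1 (mod 7)
x^1: 5 + 1 = 6 (mod 7)
Result: 1 + 6x

f + g = 1 + 6x


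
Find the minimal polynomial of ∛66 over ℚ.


∛66 satisfies x³ - 66 = 0, irreducible over ℚ (no rational root; 66 is not a perfect cube)

Minimal polynomial: x³ - 66


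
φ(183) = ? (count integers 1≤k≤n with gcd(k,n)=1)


Factor n: 183 = 3 × 61
φ(n) = n · ∏(1 - 1/p) over distinct primes p | n
φ(183) = 183 · (1 - 1/3) · (1 - 1/61) = 120

φ(183) = 120


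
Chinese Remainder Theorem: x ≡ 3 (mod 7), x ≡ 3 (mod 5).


m₁ = 7, m₂ = 5, gcd = 1, so CRT applies. M = m₁·m₂ = 35
Let M₁ = M/m₁ = 5, M₂ = M/m₂ = 7
Find y₁ ≡ M₁⁻¹ (mod m₁): 5⁻¹ ≡ 3 (mod 7)
Find y₂ ≡ M₂⁻¹ (mod m₂): 7⁻¹ ≡ 3 (mod 5)
x = a₁·M₁·y₁ + a₂·M₂·y₂ = 3·5·3 + 3·7·3 = 108
Reduce mod 35: x ≡ 3
Check: 3 mod 7 = 3 ✓, 3 mod 5 = 3 ✓

x ≡ 3 (mod 35)


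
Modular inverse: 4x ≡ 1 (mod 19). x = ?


Use the extended Euclidean algorithm to write 1 = 4·s + 19·t; then s mod 19 is the inverse.
Euclidean algorithm:
  4 = 0·19 + 4
  19 = 4·4 + 3
  4 = 1·3 + 1
  3 = 3·1 + 0
gcd(4,19) = 1
Back-substitution gives: 4·(5) + 19·(-1) = 1
So 4⁻¹ ≡ 5 ≡ 5 (mod 19)
Check: 4 × 5 = 20 ≡ 1 (mod 19) ✓

4⁻¹ ≡ 5 (mod 19)
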